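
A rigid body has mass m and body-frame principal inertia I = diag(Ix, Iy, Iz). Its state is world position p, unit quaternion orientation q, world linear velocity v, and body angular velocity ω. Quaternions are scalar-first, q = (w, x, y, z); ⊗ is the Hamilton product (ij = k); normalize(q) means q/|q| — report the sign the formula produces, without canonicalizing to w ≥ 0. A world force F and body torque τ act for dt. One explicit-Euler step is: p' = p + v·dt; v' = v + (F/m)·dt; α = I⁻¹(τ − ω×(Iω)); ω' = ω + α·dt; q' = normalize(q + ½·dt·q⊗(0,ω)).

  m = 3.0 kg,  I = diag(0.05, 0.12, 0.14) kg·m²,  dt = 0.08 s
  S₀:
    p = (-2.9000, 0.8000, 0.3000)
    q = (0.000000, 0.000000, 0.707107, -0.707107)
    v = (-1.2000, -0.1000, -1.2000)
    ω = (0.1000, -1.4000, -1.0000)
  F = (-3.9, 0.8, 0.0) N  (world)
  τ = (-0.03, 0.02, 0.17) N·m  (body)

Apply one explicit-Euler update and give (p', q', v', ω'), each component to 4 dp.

p' = (-2.9960, 0.7920, 0.2040)
q' = (0.0113, -0.0677, 0.7026, -0.7083)
v' = (-1.3040, -0.0787, -1.2000)
ω' = (0.0072, -1.3927, -0.8973)

angular accel α = (-1.1600, 0.0917, 1.2843)
new body rate ω' = (0.0072, -1.3927, -0.8973)
q⊗(0,ω) = (0.2828428, -1.6970568, -0.0707107, -0.0707107)
updated quaternion q' = (0.0113, -0.0677, 0.7026, -0.7083)
p + v·dt = (-2.9960, 0.7920, 0.2040)
v + (F/m)dt = (-1.3040, -0.0787, -1.2000)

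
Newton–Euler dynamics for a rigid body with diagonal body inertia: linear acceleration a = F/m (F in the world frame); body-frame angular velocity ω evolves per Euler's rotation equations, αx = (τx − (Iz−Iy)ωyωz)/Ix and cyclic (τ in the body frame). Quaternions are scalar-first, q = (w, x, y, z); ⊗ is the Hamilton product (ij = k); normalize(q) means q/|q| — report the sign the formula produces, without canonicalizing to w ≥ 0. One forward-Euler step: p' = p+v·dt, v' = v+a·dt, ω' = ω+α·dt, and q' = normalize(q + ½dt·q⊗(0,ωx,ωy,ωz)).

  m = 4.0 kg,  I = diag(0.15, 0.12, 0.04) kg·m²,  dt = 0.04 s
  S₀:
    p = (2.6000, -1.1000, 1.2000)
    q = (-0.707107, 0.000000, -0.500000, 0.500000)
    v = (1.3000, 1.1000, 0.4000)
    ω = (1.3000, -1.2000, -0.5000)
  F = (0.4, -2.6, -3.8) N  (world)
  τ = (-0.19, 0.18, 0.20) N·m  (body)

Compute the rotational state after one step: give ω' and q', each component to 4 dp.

ω' = (1.2621, -1.1162, -0.3468)
q' = (-0.7136, -0.0014, -0.4697, 0.5197)

α = I⁻¹(τ − ω×Iω) = (-0.9467, 2.0958, 3.8300)
ω' = ω + α·dt = (1.2621, -1.1162, -0.3468)
Hamilton product q⊗(0,ω) = (-0.3500000, -0.0692391, 1.4985284, 1.0035535)
q + ½dt·q⊗(0,ω), renormalized = (-0.7136, -0.0014, -0.4697, 0.5197)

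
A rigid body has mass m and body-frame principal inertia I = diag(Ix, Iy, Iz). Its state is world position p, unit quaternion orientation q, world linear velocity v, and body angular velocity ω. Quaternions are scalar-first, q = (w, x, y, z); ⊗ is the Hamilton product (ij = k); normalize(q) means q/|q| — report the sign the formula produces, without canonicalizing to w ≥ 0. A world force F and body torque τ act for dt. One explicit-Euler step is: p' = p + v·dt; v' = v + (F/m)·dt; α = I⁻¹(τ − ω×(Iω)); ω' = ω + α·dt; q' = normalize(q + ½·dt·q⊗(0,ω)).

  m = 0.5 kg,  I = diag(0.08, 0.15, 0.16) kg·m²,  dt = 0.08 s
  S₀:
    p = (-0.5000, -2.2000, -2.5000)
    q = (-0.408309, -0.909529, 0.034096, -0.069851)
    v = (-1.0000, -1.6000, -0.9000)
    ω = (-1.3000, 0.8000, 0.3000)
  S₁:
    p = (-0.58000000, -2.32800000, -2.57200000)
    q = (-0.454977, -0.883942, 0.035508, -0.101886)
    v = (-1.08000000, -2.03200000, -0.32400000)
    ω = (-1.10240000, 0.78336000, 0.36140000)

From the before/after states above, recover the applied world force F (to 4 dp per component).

F = (-0.5000, -2.7000, 3.6000)

Δv = v₁−v₀ = (-0.08000000, -0.43200000, 0.57600000)
F = m·Δv/dt = (-0.5000, -2.7000, 3.6000)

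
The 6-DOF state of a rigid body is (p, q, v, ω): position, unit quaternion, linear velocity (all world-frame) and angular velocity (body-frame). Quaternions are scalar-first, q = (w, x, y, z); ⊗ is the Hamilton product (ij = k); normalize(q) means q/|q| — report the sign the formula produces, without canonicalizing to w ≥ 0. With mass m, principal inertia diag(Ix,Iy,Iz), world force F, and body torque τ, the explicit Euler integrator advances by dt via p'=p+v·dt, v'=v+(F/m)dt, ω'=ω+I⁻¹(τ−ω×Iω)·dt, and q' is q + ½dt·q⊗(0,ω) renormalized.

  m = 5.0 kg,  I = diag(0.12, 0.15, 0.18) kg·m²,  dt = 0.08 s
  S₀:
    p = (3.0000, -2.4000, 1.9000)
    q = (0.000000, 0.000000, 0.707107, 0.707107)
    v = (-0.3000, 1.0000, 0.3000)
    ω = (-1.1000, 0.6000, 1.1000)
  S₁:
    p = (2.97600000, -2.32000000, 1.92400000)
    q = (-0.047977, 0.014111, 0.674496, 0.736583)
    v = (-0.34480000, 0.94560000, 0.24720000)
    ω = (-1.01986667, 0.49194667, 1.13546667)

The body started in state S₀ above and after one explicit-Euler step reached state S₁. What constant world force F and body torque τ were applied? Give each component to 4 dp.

F = (-2.8000, -3.4000, -3.3000)
τ = (0.1400, -0.1300, 0.0600)

v₁ − v₀ = (-0.04480000, -0.05440000, -0.05280000)
applied force F = (-2.8000, -3.4000, -3.3000)
rate change Δω = (0.08013333, -0.10805333, 0.03546667)
I·α + gyro = (0.1400, -0.1300, 0.0600)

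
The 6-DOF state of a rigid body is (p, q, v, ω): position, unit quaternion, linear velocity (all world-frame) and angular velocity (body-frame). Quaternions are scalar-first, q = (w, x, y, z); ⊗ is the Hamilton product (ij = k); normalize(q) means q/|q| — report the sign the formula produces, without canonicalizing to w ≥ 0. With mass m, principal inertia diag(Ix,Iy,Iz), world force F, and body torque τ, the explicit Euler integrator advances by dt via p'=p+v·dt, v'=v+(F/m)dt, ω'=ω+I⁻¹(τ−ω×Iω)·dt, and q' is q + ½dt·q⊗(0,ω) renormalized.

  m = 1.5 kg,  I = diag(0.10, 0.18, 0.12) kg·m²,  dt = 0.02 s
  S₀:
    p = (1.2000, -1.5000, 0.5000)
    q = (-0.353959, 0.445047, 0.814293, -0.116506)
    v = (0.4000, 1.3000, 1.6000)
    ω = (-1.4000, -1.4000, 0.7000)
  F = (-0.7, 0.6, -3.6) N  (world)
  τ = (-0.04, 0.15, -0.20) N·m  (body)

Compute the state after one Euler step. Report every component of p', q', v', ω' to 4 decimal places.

p' = (1.2080, -1.4740, 0.5320)
q' = (-0.3354, 0.4540, 0.8176, -0.1138)
v' = (0.3907, 1.3080, 1.5520)
ω' = (-1.4198, -1.3855, 0.6405)

angular accel α = (-0.9880, 0.7244, -2.9733)
new body rate ω' = (-1.4198, -1.3855, 0.6405)
q⊗(0,ω) = (1.8446302, 0.9024393, 0.3471181, 0.2691731)
q' = normalize(q + ½dt·q⊗(0,ω)) = (-0.3354, 0.4540, 0.8176, -0.1138)
p' = p + v·dt = (1.2080, -1.4740, 0.5320)
new velocity v' = (0.3907, 1.3080, 1.5520)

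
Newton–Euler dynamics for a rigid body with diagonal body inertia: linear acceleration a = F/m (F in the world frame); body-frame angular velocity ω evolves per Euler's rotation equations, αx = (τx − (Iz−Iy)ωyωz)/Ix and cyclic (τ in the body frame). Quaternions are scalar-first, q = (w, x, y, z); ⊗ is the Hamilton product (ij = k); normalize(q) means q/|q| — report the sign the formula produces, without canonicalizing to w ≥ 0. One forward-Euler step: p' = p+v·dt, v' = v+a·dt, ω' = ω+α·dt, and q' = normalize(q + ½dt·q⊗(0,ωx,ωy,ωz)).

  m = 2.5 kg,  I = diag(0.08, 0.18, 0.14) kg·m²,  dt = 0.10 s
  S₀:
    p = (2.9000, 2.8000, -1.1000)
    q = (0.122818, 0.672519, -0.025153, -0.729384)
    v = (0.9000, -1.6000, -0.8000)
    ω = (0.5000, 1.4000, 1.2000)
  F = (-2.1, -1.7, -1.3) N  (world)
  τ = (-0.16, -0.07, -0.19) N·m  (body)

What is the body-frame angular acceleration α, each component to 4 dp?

α = (-1.1600, -0.1889, -1.8571)

ω×(Iω) gyroscopic = (-0.0672, -0.0360, 0.0700)
angular accel α = (-1.1600, -0.1889, -1.8571)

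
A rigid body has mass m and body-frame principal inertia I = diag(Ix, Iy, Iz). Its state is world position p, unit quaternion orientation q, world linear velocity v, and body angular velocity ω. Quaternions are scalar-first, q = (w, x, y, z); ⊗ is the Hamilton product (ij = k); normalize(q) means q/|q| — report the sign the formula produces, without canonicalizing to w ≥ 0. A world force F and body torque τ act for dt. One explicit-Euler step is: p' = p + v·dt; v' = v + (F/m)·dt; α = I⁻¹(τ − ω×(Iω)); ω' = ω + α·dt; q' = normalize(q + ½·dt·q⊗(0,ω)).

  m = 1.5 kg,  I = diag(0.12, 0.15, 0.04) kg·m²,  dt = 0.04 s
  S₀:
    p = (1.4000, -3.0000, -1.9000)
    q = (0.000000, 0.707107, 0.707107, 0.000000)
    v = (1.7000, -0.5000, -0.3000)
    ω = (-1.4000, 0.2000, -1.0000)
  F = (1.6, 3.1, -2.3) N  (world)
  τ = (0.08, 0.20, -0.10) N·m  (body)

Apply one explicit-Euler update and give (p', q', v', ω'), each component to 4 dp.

a = F/m = (1.0667, 2.0667, -1.5333)
new position p' = (1.4680, -3.0200, -1.9120)
new velocity v' = (1.7427, -0.4173, -0.3613)
angular accel α = (0.4833, 0.5867, -2.2900)
ω' = ω + α·dt = (-1.3807, 0.2235, -1.0916)
q⊗(0,ω) = (0.8485284, -0.7071070, 0.7071070, 1.1313712)
q + ½dt·q⊗(0,ω), renormalized = (0.0170, 0.6925, 0.7208, 0.0226)

p' = (1.4680, -3.0200, -1.9120)
q' = (0.0170, 0.6925, 0.7208, 0.0226)
v' = (1.7427, -0.4173, -0.3613)
ω' = (-1.3807, 0.2235, -1.0916)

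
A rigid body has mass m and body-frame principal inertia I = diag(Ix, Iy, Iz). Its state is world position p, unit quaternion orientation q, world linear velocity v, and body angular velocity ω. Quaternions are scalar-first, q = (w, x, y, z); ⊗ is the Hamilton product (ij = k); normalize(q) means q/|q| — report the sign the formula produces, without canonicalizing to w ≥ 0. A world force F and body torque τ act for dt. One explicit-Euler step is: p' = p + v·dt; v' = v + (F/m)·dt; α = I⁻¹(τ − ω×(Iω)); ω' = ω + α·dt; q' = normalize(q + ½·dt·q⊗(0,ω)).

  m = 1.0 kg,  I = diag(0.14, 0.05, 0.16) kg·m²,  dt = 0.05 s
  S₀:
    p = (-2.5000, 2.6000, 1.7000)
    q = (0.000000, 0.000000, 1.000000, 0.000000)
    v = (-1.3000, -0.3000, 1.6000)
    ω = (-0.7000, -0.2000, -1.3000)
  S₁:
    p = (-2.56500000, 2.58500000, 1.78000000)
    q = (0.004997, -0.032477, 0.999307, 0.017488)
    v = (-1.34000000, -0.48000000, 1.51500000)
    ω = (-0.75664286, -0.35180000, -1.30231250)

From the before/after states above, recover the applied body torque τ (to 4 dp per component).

Δω = ω₁−ω₀ = (-0.05664286, -0.15180000, -0.00231250)
τ = I·(Δω/dt) + ω₀×(Iω₀) = (-0.1300, -0.1700, -0.0200)

τ = (-0.1300, -0.1700, -0.0200)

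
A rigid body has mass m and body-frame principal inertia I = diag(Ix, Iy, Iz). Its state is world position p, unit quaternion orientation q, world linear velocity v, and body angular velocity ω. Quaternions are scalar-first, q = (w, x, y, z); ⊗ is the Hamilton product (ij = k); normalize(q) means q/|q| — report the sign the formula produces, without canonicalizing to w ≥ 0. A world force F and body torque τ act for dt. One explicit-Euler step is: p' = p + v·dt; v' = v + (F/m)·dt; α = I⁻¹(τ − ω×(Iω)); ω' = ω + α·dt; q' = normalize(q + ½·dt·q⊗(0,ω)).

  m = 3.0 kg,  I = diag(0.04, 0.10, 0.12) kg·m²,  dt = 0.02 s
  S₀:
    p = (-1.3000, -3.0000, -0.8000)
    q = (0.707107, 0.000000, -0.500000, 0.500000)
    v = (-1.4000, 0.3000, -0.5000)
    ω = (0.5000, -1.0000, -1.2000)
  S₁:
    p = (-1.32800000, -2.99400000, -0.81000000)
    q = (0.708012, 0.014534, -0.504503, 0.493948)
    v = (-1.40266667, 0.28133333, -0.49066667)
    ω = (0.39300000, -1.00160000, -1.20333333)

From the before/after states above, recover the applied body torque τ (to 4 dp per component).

τ = (-0.1900, 0.0400, -0.0500)

Δω = ω₁−ω₀ = (-0.10700000, -0.00160000, -0.00333333)
ω₀×(Iω₀) = (0.0240, 0.0480, -0.0300)
applied torque τ = (-0.1900, 0.0400, -0.0500)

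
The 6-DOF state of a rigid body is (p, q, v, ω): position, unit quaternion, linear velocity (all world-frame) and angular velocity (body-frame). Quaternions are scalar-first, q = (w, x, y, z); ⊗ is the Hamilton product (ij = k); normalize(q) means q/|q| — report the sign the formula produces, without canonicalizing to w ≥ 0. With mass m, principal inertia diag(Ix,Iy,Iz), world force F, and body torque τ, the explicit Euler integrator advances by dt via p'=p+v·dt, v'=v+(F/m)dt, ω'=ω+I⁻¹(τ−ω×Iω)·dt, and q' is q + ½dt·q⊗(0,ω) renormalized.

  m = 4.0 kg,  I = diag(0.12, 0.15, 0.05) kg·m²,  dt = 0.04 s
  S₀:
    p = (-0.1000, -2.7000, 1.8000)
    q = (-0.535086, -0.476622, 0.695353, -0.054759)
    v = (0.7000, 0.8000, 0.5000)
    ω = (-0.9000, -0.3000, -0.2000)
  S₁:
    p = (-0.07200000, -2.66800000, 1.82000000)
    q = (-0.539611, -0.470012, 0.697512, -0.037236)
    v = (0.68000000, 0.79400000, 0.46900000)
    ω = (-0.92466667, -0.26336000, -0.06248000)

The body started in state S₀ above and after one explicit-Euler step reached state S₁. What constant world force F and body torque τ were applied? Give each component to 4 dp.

Δω = ω₁−ω₀ = (-0.02466667, 0.03664000, 0.13752000)
ω₀×(Iω₀) = (-0.0060, 0.0126, 0.0081)
applied torque τ = (-0.0800, 0.1500, 0.1800)
v₁ − v₀ = (-0.02000000, -0.00600000, -0.03100000)
F = m·Δv/dt = (-2.0000, -0.6000, -3.1000)

F = (-2.0000, -0.6000, -3.1000)
τ = (-0.0800, 0.1500, 0.1800)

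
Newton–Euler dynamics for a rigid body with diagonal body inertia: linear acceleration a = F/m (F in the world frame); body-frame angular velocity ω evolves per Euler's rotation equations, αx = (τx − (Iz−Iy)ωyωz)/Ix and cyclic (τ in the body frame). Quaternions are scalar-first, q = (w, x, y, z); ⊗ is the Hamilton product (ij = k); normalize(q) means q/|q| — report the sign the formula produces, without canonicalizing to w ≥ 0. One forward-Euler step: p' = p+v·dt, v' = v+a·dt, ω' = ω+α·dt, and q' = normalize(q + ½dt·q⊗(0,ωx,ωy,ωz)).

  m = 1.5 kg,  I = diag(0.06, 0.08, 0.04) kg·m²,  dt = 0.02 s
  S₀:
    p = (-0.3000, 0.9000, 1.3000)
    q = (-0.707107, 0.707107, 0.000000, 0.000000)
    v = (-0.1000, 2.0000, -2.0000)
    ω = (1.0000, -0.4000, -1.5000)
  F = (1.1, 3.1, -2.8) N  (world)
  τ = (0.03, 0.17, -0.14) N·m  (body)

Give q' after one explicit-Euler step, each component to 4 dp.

Hamilton product q⊗(0,ω) = (-0.7071070, -0.7071070, 1.3435033, 0.7778177)
updated quaternion q' = (-0.7141, 0.6999, 0.0134, 0.0078)

q' = (-0.7141, 0.6999, 0.0134, 0.0078)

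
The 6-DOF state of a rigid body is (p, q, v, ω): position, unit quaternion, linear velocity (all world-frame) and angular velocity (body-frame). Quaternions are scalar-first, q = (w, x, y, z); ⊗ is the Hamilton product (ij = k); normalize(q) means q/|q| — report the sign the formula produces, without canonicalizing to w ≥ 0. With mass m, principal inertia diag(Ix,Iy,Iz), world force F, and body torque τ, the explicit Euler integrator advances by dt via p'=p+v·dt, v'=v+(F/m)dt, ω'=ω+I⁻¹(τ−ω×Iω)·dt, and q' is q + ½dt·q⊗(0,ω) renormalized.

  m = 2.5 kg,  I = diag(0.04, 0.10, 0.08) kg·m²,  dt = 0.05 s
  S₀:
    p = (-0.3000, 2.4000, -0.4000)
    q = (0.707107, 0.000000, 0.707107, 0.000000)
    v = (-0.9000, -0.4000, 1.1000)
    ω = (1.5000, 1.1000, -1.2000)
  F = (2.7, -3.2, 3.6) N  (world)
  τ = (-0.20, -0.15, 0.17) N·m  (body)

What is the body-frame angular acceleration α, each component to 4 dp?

ω×(Iω) gyroscopic = (0.0264, 0.0720, 0.0990)
angular accel α = (-5.6600, -2.2200, 0.8875)

α = (-5.6600, -2.2200, 0.8875)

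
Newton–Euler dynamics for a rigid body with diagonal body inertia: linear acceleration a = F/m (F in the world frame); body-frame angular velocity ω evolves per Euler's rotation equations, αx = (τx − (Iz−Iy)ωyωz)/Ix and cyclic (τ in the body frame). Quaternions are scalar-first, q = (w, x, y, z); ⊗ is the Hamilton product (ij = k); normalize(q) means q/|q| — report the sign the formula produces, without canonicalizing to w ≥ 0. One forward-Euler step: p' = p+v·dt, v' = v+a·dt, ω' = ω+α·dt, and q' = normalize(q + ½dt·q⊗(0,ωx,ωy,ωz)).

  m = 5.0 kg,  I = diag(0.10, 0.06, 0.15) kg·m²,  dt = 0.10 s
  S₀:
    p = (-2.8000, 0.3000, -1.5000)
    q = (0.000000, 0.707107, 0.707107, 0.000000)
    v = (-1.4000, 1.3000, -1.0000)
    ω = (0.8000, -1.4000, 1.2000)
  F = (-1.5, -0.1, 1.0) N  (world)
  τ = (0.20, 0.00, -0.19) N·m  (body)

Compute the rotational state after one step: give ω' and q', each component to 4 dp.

ω' = (1.1512, -1.3200, 1.0435)
q' = (0.0211, 0.7458, 0.6613, -0.0774)

precession coupling ω×(Iω) = (-0.1512, -0.0480, 0.0448)
(τ − ω×Iω)/I = (3.5120, 0.8000, -1.5653)
new body rate ω' = (1.1512, -1.3200, 1.0435)
q⊗(0,ω) = (0.4242642, 0.8485284, -0.8485284, -1.5556354)
updated quaternion q' = (0.0211, 0.7458, 0.6613, -0.0774)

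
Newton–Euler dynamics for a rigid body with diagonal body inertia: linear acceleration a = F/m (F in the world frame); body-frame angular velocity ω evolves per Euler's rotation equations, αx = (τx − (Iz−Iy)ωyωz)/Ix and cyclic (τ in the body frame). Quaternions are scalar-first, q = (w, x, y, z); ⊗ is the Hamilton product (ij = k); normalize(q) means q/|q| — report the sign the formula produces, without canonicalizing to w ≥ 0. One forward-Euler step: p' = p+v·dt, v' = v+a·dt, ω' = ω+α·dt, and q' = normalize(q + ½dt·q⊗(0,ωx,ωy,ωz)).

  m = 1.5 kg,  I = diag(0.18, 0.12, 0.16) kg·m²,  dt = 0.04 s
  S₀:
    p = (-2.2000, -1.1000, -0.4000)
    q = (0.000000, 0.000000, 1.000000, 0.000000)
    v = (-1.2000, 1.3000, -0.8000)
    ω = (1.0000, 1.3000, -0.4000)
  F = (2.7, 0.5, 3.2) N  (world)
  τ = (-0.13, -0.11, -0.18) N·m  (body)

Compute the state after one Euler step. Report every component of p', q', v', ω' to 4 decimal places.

linear accel F/m = (1.8000, 0.3333, 2.1333)
p + v·dt = (-2.2480, -1.0480, -0.4320)
v + (F/m)dt = (-1.1280, 1.3133, -0.7147)
gyro term ω×Iω = (-0.0208, -0.0080, -0.0780)
(τ − ω×Iω)/I = (-0.6067, -0.8500, -0.6375)
ω' = ω + α·dt = (0.9757, 1.2660, -0.4255)
Hamilton product q⊗(0,ω) = (-1.3000000, -0.4000000, 0.0000000, -1.0000000)
q' = normalize(q + ½dt·q⊗(0,ω)) = (-0.0260, -0.0080, 0.9994, -0.0200)

p' = (-2.2480, -1.0480, -0.4320)
q' = (-0.0260, -0.0080, 0.9994, -0.0200)
v' = (-1.1280, 1.3133, -0.7147)
ω' = (0.9757, 1.2660, -0.4255)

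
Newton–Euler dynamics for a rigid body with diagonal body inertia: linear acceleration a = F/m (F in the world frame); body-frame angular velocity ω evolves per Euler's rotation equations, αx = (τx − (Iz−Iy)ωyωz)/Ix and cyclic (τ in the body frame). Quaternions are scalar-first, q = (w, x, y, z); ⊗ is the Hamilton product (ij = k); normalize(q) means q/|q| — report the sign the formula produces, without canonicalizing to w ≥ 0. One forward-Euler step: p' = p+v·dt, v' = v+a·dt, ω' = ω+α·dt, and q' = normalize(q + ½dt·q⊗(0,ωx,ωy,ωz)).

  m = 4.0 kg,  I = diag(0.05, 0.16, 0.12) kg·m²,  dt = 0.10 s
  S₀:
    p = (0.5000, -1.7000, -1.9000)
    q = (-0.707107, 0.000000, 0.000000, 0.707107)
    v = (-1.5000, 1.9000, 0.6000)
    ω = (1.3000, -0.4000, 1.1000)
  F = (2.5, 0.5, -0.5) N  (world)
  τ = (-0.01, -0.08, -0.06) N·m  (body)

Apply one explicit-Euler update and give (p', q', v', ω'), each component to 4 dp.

p + v·dt = (0.3500, -1.5100, -1.8400)
new velocity v' = (-1.4375, 1.9125, 0.5875)
gyro term ω×Iω = (0.0176, -0.1001, -0.0572)
angular accel α = (-0.5520, 0.1256, -0.0233)
ω' = ω + α·dt = (1.2448, -0.3874, 1.0977)
Hamilton product q⊗(0,ω) = (-0.7778177, -0.6363963, 1.2020819, -0.7778177)
updated quaternion q' = (-0.7432, -0.0317, 0.0599, 0.6657)

p' = (0.3500, -1.5100, -1.8400)
q' = (-0.7432, -0.0317, 0.0599, 0.6657)
v' = (-1.4375, 1.9125, 0.5875)
ω' = (1.2448, -0.3874, 1.0977)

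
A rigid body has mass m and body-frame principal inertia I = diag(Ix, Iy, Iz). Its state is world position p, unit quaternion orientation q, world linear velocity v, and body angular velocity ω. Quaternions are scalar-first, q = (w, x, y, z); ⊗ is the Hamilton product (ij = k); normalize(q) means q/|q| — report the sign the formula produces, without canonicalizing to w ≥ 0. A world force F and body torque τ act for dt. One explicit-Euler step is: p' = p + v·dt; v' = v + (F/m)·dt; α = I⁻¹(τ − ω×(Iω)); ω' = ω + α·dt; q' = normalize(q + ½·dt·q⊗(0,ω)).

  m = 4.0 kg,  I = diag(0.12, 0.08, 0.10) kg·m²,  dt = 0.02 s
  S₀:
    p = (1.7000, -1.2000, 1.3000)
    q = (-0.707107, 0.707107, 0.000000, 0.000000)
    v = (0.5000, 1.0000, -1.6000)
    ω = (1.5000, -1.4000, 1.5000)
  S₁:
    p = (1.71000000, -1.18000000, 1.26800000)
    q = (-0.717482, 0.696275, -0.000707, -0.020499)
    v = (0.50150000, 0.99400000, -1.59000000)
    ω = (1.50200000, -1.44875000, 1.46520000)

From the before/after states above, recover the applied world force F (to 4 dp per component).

velocity change Δv = (0.00150000, -0.00600000, 0.01000000)
F = m·Δv/dt = (0.3000, -1.2000, 2.0000)

F = (0.3000, -1.2000, 2.0000)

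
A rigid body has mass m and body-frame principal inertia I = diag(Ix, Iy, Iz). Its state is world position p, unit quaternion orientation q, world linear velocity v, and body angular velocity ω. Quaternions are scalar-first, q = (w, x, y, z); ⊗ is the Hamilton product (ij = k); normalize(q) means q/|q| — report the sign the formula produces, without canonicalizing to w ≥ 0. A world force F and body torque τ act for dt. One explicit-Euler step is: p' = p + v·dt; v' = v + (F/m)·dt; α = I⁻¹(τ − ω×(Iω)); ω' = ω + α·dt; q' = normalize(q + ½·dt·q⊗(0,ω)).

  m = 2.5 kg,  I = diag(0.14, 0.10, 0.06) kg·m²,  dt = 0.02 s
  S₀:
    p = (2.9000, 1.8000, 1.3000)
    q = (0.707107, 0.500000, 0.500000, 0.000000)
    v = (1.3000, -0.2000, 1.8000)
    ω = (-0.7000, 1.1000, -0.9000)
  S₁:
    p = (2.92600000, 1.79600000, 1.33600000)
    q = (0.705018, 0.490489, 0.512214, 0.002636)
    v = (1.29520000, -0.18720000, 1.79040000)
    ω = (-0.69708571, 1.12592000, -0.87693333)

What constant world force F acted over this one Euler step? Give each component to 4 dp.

velocity change Δv = (-0.00480000, 0.01280000, -0.00960000)
m·(v₁−v₀)/dt = (-0.6000, 1.6000, -1.2000)

F = (-0.6000, 1.6000, -1.2000)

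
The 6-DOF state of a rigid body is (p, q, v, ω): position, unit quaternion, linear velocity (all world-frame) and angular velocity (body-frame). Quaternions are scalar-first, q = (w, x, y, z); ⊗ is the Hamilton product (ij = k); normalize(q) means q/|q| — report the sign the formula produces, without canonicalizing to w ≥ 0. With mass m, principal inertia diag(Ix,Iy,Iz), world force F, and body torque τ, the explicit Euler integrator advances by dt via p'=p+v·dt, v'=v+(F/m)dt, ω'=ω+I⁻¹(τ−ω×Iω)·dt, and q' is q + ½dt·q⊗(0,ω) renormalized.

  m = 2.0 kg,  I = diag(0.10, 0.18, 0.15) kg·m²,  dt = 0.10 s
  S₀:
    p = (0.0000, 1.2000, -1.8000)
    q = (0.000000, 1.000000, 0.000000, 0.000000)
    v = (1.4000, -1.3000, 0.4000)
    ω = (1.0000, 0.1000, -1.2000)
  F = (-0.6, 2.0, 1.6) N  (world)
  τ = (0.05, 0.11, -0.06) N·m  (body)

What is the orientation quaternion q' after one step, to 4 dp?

q' = (-0.0498, 0.9970, 0.0598, 0.0050)

2q̇ = q⊗(0,ω) = (-1.0000000, 0.0000000, 1.2000000, 0.1000000)
q' = normalize(q + ½dt·q⊗(0,ω)) = (-0.0498, 0.9970, 0.0598, 0.0050)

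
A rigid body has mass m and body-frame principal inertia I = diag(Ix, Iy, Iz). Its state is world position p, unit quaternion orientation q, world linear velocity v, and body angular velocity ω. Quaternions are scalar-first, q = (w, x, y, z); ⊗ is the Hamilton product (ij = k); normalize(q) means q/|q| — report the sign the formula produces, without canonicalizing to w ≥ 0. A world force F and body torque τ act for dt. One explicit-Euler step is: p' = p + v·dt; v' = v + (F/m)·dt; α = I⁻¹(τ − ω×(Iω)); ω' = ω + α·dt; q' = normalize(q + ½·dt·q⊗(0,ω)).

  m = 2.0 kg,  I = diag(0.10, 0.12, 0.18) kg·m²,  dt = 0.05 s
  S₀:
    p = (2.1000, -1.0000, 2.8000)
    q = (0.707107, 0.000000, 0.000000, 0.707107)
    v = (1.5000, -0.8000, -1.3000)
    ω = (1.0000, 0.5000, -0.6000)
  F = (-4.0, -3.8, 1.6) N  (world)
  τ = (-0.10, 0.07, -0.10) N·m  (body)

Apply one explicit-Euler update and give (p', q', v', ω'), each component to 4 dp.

ω×(Iω) gyroscopic = (-0.0180, 0.0480, 0.0100)
(τ − ω×Iω)/I = (-0.8200, 0.1833, -0.6111)
new body rate ω' = (0.9590, 0.5092, -0.6306)
q⊗(0,ω) = (0.4242642, 0.3535535, 1.0606605, -0.4242642)
updated quaternion q' = (0.7174, 0.0088, 0.0265, 0.6962)
a = (-2.0000, -1.9000, 0.8000)
p + v·dt = (2.1750, -1.0400, 2.7350)
new velocity v' = (1.4000, -0.8950, -1.2600)

p' = (2.1750, -1.0400, 2.7350)
q' = (0.7174, 0.0088, 0.0265, 0.6962)
v' = (1.4000, -0.8950, -1.2600)
ω' = (0.9590, 0.5092, -0.6306)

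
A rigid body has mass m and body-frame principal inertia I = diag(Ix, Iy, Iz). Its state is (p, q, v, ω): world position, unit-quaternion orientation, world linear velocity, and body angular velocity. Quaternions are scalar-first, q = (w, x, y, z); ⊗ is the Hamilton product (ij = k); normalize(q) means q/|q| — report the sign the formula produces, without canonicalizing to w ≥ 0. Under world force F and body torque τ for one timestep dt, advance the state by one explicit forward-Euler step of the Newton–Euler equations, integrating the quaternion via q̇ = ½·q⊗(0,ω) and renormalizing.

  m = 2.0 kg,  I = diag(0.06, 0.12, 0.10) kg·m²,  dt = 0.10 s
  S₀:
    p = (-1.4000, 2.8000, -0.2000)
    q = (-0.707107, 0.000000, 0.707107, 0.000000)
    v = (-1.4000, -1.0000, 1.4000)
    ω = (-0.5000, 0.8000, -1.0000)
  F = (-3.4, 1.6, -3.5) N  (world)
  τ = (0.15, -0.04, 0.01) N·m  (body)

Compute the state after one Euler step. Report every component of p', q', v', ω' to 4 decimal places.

p' = (-1.5400, 2.7000, -0.0600)
q' = (-0.7337, -0.0176, 0.6772, 0.0529)
v' = (-1.5700, -0.9200, 1.2250)
ω' = (-0.2767, 0.7833, -0.9660)

a = F/m = (-1.7000, 0.8000, -1.7500)
p + v·dt = (-1.5400, 2.7000, -0.0600)
v + (F/m)dt = (-1.5700, -0.9200, 1.2250)
gyro term ω×Iω = (0.0160, -0.0200, -0.0240)
(τ − ω×Iω)/I = (2.2333, -0.1667, 0.3400)
ω + α·dt = (-0.2767, 0.7833, -0.9660)
q⊗(0,ω) = (-0.5656856, -0.3535535, -0.5656856, 1.0606605)
updated quaternion q' = (-0.7337, -0.0176, 0.6772, 0.0529)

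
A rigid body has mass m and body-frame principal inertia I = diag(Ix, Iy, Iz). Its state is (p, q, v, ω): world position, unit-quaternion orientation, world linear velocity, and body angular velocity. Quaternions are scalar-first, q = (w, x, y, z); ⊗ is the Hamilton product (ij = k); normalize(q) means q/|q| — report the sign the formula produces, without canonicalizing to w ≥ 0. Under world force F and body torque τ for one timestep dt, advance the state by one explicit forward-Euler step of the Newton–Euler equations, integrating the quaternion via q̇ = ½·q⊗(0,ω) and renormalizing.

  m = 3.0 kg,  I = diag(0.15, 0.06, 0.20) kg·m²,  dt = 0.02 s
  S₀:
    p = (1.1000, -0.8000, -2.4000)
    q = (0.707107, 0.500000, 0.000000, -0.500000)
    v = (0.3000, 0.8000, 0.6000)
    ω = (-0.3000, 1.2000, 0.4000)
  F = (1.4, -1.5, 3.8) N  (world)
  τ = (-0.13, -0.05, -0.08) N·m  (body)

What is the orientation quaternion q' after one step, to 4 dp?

q' = (0.7105, 0.5038, 0.0080, -0.4911)

Hamilton product q⊗(0,ω) = (0.3500000, 0.3878679, 0.7985284, 0.8828428)
q' = normalize(q + ½dt·q⊗(0,ω)) = (0.7105, 0.5038, 0.0080, -0.4911)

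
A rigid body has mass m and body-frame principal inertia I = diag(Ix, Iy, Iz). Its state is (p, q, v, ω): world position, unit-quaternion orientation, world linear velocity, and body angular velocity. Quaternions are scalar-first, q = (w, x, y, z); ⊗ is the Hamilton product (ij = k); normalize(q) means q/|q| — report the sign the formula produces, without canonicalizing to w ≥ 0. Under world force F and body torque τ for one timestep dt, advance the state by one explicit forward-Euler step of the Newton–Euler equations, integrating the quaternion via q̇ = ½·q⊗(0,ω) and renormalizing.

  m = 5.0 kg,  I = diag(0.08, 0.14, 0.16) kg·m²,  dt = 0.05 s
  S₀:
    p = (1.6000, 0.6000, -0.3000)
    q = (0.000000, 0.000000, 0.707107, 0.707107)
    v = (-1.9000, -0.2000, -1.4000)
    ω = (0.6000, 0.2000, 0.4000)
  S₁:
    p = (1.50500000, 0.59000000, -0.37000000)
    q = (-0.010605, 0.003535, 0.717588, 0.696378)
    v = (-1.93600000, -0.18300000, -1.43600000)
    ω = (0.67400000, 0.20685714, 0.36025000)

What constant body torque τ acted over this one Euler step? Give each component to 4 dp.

τ = (0.1200, 0.0000, -0.1200)

ω₁ − ω₀ = (0.07400000, 0.00685714, -0.03975000)
precession coupling = (0.0016, -0.0192, 0.0072)
applied torque τ = (0.1200, 0.0000, -0.1200)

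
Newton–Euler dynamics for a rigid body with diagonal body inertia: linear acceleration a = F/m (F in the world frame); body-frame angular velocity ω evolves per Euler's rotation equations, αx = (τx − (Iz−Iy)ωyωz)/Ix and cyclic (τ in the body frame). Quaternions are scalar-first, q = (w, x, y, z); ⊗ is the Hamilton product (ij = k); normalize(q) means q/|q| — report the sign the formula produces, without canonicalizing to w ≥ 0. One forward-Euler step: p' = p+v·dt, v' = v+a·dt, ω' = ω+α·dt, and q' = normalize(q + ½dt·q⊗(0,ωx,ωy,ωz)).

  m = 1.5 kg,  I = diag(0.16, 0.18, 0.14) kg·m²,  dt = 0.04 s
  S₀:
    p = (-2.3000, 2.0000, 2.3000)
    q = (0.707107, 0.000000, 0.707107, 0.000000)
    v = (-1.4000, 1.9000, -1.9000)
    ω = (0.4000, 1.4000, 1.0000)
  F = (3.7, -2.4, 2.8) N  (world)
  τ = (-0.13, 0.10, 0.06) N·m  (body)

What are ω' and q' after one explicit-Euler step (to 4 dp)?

ω' = (0.3815, 1.4204, 1.0139)
q' = (0.6869, 0.0198, 0.7265, 0.0085)

precession coupling ω×(Iω) = (-0.0560, 0.0080, 0.0112)
(τ − ω×Iω)/I = (-0.4625, 0.5111, 0.3486)
new body rate ω' = (0.3815, 1.4204, 1.0139)
Hamilton product q⊗(0,ω) = (-0.9899498, 0.9899498, 0.9899498, 0.4242642)
updated quaternion q' = (0.6869, 0.0198, 0.7265, 0.0085)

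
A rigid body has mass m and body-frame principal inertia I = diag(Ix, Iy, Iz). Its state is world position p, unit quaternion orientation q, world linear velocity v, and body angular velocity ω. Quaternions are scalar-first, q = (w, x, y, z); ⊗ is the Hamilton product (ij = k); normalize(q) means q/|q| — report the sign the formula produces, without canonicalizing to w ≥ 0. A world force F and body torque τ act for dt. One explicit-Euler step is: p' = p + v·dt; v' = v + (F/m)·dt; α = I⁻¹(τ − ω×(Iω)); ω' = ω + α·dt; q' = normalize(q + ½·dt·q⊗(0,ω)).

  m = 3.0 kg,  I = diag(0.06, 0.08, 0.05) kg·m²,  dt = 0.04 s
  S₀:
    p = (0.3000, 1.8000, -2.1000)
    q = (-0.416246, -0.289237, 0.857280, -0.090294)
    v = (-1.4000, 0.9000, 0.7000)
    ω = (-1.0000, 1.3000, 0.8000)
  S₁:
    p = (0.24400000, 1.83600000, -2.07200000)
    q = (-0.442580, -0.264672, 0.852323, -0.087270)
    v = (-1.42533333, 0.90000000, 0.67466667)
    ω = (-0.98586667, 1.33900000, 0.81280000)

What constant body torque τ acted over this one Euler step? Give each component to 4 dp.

τ = (-0.0100, 0.0700, -0.0100)

Δω = ω₁−ω₀ = (0.01413333, 0.03900000, 0.01280000)
I·α + gyro = (-0.0100, 0.0700, -0.0100)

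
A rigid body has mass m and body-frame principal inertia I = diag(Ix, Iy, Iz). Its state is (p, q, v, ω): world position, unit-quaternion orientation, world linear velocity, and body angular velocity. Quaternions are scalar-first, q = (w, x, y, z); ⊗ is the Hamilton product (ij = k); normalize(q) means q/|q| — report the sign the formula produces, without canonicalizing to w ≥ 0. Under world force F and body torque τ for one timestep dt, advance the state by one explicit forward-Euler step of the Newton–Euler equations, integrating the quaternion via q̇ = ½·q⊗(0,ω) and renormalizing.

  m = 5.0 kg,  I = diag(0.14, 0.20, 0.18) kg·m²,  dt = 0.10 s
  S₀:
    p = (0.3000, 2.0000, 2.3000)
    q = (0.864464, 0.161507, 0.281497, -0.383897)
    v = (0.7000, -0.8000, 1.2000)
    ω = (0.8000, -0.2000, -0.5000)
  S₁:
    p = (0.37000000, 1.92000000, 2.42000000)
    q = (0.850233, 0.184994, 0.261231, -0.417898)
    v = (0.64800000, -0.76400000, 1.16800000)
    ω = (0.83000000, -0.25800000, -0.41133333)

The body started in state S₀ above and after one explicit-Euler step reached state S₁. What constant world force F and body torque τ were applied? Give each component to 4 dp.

velocity change Δv = (-0.05200000, 0.03600000, -0.03200000)
applied force F = (-2.6000, 1.8000, -1.6000)
rate change Δω = (0.03000000, -0.05800000, 0.08866667)
precession coupling = (-0.0020, 0.0160, -0.0096)
I·α + gyro = (0.0400, -0.1000, 0.1500)

F = (-2.6000, 1.8000, -1.6000)
τ = (0.0400, -0.1000, 0.1500)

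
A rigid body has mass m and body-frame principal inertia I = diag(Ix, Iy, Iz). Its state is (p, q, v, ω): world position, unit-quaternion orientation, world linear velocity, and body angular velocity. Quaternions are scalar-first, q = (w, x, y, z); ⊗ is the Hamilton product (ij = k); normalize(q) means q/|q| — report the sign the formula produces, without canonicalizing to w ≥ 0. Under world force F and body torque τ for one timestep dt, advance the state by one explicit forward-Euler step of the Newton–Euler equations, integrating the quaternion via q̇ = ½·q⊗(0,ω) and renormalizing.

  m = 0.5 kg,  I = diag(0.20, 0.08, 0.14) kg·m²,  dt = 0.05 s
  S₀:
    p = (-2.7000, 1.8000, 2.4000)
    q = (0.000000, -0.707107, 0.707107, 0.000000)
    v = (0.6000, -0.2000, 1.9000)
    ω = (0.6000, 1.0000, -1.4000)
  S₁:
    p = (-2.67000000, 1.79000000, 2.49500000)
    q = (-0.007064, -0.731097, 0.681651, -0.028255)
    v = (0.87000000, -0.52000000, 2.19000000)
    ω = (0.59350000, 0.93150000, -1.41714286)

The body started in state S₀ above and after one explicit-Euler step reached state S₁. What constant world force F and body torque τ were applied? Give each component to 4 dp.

F = (2.7000, -3.2000, 2.9000)
τ = (-0.1100, -0.1600, -0.1200)

v₁ − v₀ = (0.27000000, -0.32000000, 0.29000000)
F = m·Δv/dt = (2.7000, -3.2000, 2.9000)
ω₁ − ω₀ = (-0.00650000, -0.06850000, -0.01714286)
ω₀×(Iω₀) = (-0.0840, -0.0504, -0.0720)
applied torque τ = (-0.1100, -0.1600, -0.1200)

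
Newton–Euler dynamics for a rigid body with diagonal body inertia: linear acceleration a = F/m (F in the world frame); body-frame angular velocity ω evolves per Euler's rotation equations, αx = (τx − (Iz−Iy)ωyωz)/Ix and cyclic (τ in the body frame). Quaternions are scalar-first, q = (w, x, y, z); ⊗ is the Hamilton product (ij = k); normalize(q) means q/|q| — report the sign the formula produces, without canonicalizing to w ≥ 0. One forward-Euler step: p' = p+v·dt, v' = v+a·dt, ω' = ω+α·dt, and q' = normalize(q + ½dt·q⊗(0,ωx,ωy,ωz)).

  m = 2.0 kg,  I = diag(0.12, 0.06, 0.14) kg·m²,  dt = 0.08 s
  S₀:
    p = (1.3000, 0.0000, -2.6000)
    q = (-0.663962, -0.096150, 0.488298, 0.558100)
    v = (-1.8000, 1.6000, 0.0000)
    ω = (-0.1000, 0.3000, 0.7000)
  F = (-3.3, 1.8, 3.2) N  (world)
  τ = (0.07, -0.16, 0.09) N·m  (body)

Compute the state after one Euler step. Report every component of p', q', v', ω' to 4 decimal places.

p' = (1.1560, 0.1280, -2.6000)
q' = (-0.6855, -0.0865, 0.4806, 0.5401)
v' = (-1.9320, 1.6720, 0.1280)
ω' = (-0.0645, 0.0848, 0.7504)

p' = p + v·dt = (1.1560, 0.1280, -2.6000)
v' = v + a·dt = (-1.9320, 1.6720, 0.1280)
(τ − ω×Iω)/I = (0.4433, -2.6900, 0.6300)
ω' = ω + α·dt = (-0.0645, 0.0848, 0.7504)
2q̇ = q⊗(0,ω) = (-0.5467744, 0.2407748, -0.1876936, -0.4447886)
q' = normalize(q + ½dt·q⊗(0,ω)) = (-0.6855, -0.0865, 0.4806, 0.5401)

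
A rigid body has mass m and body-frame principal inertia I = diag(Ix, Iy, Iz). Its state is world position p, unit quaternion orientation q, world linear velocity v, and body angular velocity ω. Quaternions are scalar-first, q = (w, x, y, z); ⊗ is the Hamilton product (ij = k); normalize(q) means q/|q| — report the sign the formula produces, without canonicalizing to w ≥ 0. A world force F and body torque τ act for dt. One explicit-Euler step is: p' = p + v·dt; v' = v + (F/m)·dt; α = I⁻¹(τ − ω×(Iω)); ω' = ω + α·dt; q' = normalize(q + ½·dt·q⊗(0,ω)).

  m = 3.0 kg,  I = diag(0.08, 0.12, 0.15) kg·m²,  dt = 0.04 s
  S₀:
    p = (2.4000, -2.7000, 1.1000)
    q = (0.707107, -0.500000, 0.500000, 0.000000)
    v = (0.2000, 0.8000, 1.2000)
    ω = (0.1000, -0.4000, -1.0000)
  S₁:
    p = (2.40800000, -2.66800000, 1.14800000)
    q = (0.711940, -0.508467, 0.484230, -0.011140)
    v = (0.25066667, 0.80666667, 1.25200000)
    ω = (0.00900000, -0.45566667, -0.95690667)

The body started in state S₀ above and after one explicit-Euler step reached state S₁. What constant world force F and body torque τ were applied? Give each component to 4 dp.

F = (3.8000, 0.5000, 3.9000)
τ = (-0.1700, -0.1600, 0.1600)

Δω = ω₁−ω₀ = (-0.09100000, -0.05566667, 0.04309333)
applied torque τ = (-0.1700, -0.1600, 0.1600)
velocity change Δv = (0.05066667, 0.00666667, 0.05200000)
F = m·Δv/dt = (3.8000, 0.5000, 3.9000)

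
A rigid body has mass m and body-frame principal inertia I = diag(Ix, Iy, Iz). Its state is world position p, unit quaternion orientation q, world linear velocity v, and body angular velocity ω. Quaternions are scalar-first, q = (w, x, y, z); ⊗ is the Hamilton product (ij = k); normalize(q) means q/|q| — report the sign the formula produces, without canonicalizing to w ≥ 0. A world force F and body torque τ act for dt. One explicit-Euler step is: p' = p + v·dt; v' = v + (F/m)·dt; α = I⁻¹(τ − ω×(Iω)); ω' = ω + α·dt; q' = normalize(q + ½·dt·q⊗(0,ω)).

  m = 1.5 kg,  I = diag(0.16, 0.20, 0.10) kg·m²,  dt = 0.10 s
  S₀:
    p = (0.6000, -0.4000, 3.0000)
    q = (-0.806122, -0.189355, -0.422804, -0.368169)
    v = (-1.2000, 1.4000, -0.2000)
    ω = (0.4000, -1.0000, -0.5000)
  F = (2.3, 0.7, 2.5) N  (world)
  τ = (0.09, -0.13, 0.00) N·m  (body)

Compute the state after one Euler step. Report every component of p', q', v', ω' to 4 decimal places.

α = I⁻¹(τ − ω×Iω) = (0.8750, -0.5900, 0.1600)
ω' = ω + α·dt = (0.4875, -1.0590, -0.4840)
2q̇ = q⊗(0,ω) = (-0.5311465, -0.4792158, 0.5641769, 0.7615376)
q + ½dt·q⊗(0,ω), renormalized = (-0.8312, -0.2129, -0.3939, -0.3295)
linear accel F/m = (1.5333, 0.4667, 1.6667)
p' = p + v·dt = (0.4800, -0.2600, 2.9800)
v + (F/m)dt = (-1.0467, 1.4467, -0.0333)

p' = (0.4800, -0.2600, 2.9800)
q' = (-0.8312, -0.2129, -0.3939, -0.3295)
v' = (-1.0467, 1.4467, -0.0333)
ω' = (0.4875, -1.0590, -0.4840)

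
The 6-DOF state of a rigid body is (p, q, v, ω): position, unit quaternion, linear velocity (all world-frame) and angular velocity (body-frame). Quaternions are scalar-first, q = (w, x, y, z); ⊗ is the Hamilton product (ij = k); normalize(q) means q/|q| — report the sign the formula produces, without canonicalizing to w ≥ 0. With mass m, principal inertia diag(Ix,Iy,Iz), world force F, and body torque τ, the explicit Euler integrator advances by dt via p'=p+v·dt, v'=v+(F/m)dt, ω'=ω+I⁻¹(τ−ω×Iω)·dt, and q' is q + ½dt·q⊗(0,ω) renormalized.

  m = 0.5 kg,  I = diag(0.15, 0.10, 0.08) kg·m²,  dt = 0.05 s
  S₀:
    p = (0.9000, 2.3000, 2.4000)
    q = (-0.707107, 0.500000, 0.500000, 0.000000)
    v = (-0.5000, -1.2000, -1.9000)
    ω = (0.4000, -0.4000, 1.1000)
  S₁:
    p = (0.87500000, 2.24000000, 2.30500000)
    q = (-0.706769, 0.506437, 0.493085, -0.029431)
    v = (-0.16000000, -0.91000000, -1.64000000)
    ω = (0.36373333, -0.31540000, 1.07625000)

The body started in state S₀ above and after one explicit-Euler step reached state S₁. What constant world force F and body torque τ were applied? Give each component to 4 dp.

F = (3.4000, 2.9000, 2.6000)
τ = (-0.1000, 0.2000, -0.0300)

rate change Δω = (-0.03626667, 0.08460000, -0.02375000)
τ = I·(Δω/dt) + ω₀×(Iω₀) = (-0.1000, 0.2000, -0.0300)
Δv = v₁−v₀ = (0.34000000, 0.29000000, 0.26000000)
m·(v₁−v₀)/dt = (3.4000, 2.9000, 2.6000)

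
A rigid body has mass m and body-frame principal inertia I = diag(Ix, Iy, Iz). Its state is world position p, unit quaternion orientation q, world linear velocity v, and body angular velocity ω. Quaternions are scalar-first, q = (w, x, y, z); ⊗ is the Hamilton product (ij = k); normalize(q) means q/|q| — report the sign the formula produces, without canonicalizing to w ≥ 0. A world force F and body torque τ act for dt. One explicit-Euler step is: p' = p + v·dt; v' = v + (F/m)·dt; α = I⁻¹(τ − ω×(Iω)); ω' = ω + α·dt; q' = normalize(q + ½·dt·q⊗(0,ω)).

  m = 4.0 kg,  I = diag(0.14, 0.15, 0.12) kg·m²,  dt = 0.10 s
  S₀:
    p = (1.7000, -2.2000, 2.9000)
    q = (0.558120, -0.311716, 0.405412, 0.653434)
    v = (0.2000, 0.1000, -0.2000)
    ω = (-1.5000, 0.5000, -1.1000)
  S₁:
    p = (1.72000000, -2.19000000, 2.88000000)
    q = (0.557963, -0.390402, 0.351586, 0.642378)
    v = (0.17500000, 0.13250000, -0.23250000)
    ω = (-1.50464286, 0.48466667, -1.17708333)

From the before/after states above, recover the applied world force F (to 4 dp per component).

F = (-1.0000, 1.3000, -1.3000)

Δv = v₁−v₀ = (-0.02500000, 0.03250000, -0.03250000)
F = m·Δv/dt = (-1.0000, 1.3000, -1.3000)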